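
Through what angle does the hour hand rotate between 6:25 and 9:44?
The hour hand moves 0.5 degrees per minute.
Time elapsed: 9:44 - 6:25 = 199 minutes
Angular displacement: 199 x 0.5 = 99.5 degrees

Final answer: 99.5 degrees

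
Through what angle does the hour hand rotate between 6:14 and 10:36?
The hour hand moves 0.5 degrees per minute.
Time elapsed: 10:36 - 6:14 = 262 minutes
Angular displacement: 262 x 0.5 = 131 degrees

Final answer: 131 degrees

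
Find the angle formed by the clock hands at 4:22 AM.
Hour hand position: 4 x 30 + 22 x 0.5 = 131 degrees
Minute hand position: 22 x 6 = 132 degrees
Difference: |131 - 132| = 1 degrees
The angle between the hands is 1 degrees

Final answer: 1 degrees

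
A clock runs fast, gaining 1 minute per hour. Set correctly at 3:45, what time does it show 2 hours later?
For every 60 true minutes, the faulty clock advances 60 + 1 = 61 minutes.
True elapsed: 2 hours = 120 minutes.
Faulty clock advances: 120 x 61/60 = 122 minutes (drift: 2 minutes ahead).
Shown time: 3:45 + 122 minutes = 5:47.

Final answer: 5:47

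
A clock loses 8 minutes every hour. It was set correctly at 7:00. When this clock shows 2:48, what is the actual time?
For every 60 true minutes, the faulty clock advances 52 minutes, so 1 faulty-clock minute corresponds to 60/52 true minutes.
From 7:00 to 2:48 on the faulty dial is 468 minutes.
True elapsed: 468 x 60/52 = 540 minutes = 9 hours.
True time: 7:00 + 9 hours = 4:00.

Final answer: 4:00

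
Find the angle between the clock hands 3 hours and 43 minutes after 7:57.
First find the time 3 hours and 43 minutes after 7:57.
Total minutes: 7 x 60 + 57 + 3 x 60 + 43 = 700.
700 mod 720 = 700 minutes = 11:40.
Now compute the angle at 11:40:
Hour hand: 11 x 30 + 40 x 0.5 = 350 degrees
Minute hand: 40 x 6 = 240 degrees
Difference: |350 - 240| = 110 degrees
The angle is 110 degrees

Final answer: 110 degrees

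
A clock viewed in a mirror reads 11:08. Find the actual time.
Reflection across the vertical (12-6) axis maps a hand at angle A degrees to (360 - A) degrees, which sends a reading of T minutes past 12:00 to (720 - T) minutes past 12:00.
Mirror reads 11:08 = 668 minutes past 12:00.
Actual time: (720 - 668) mod 720 = 52 minutes = 12:52.

Final answer: 12:52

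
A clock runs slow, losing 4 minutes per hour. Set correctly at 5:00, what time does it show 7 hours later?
For every 60 true minutes, the faulty clock advances 60 - 4 = 56 minutes.
True elapsed: 7 hours = 420 minutes.
Faulty clock advances: 420 x 56/60 = 392 minutes (drift: 28 minutes behind).
Shown time: 5:00 + 392 minutes = 11:32.

Final answer: 11:32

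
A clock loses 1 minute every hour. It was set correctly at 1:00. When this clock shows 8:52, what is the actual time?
For every 60 true minutes, the faulty clock advances 59 minutes, so 1 faulty-clock minute corresponds to 60/59 true minutes.
From 1:00 to 8:52 on the faulty dial is 472 minutes.
True elapsed: 472 x 60/59 = 480 minutes = 8 hours.
True time: 1:00 + 8 hours = 9:00.

Final answer: 9:00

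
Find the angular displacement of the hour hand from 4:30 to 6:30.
The hour hand moves 0.5 degrees per minute.
Time elapsed: 6:30 - 4:30 = 120 minutes
Angular displacement: 120 x 0.5 = 60 degrees

Final answer: 60 degrees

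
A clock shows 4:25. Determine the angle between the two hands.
Hour hand position: 4 x 30 + 25 x 0.5 = 132.5 degrees
Minute hand position: 25 x 6 = 150 degrees
Difference: |132.5 - 150| = 17.5 degrees
The angle between the hands is 17.5 degrees

Final answer: 17.5 degrees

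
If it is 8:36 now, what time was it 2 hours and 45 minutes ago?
Starting time: 8:36 = 516 total minutes past 12:00
Subtracting: 2 hours and 45 minutes = 165 minutes
516 - 165 = 351 minutes
= 5 hours and 51 minutes past 12:00 = 5:51

Final answer: 5:51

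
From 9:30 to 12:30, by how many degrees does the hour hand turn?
The hour hand moves 0.5 degrees per minute.
Time elapsed: 12:30 - 9:30 = 180 minutes
Angular displacement: 180 x 0.5 = 90 degrees

Final answer: 90 degrees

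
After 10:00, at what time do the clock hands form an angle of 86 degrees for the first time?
At t minutes past 10:00, the hour hand is at 30 x 10 + 0.5t degrees and the minute hand is at 6t degrees.
The smaller angle between them is 86 degrees when |30H - 5.5t| = 86 or |30H - 5.5t| = 274.
With H = 10, solve 30 x 10 - 5.5t = +/- target for each target:
  t = (30 x 10 - 86) / 5.5 = 38.91
  t = (30 x 10 + 86) / 5.5 = 70.18 (outside (0, 60))
  t = (30 x 10 - 274) / 5.5 = 4.73
  t = (30 x 10 + 274) / 5.5 = 104.36 (outside (0, 60))
Valid solutions in (0, 60): {4.73, 38.91} minutes.
The first occurrence is t = 4.73 minutes.
The hands form a 86-degree angle at 4.73 minutes past 10:00.

Final answer: 4.73 minutes past 10:00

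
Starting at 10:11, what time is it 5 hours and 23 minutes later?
Starting time: 10:11
Adding 23 minutes to 11 minutes: 11 + 23 = 34 minutes
Adding 5 hours: 10 + 5 = 15 - 12 = 3
Final time: 3:34

Final answer: 3:34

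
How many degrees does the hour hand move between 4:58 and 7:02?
The hour hand moves 0.5 degrees per minute.
Time elapsed: 7:02 - 4:58 = 124 minutes
Angular displacement: 124 x 0.5 = 62 degrees

Final answer: 62 degrees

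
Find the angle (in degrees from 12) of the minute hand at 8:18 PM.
The minute hand moves 6 degrees per minute.
At 8:18: 18 x 6 = 108 degrees

Final answer: 108 degrees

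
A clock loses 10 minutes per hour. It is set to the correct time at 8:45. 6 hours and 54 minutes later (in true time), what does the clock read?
For every 60 true minutes, the faulty clock advances 60 - 10 = 50 minutes.
True elapsed: 6 hours and 54 minutes = 414 minutes.
Faulty clock advances: 414 x 50/60 = 345 minutes (drift: 69 minutes behind).
Shown time: 8:45 + 345 minutes = 2:30.

Final answer: 2:30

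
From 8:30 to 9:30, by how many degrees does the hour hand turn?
The hour hand moves 0.5 degrees per minute.
Time elapsed: 9:30 - 8:30 = 60 minutes
Angular displacement: 60 x 0.5 = 30 degrees

Final answer: 30 degrees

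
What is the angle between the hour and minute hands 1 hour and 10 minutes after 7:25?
First find the time 1 hour and 10 minutes after 7:25.
Total minutes: 7 x 60 + 25 + 1 x 60 + 10 = 515.
515 mod 720 = 515 minutes = 8:35.
Now compute the angle at 8:35:
Hour hand: 8 x 30 + 35 x 0.5 = 257.5 degrees
Minute hand: 35 x 6 = 210 degrees
Difference: |257.5 - 210| = 47.5 degrees
The angle is 47.5 degrees

Final answer: 47.5 degrees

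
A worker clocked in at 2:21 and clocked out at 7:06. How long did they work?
From 2:21 to 7:06:
(7 x 60 + 6) - (2 x 60 + 21) = 426 - 141 = 285 minutes
= 4 hours and 45 minutes

Final answer: 4 hours and 45 minutes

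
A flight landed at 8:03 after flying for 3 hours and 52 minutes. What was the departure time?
Starting time: 8:03 = 483 total minutes past 12:00
Subtracting: 3 hours and 52 minutes = 232 minutes
483 - 232 = 251 minutes
= 4 hours and 11 minutes past 12:00 = 4:11

Final answer: 4:11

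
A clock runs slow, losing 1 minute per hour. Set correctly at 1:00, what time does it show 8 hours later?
For every 60 true minutes, the faulty clock advances 60 - 1 = 59 minutes.
True elapsed: 8 hours = 480 minutes.
Faulty clock advances: 480 x 59/60 = 472 minutes (drift: 8 minutes behind).
Shown time: 1:00 + 472 minutes = 8:52.

Final answer: 8:52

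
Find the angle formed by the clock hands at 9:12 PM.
Hour hand position: 9 x 30 + 12 x 0.5 = 276 degrees
Minute hand position: 12 x 6 = 72 degrees
Difference: |276 - 72| = 204 degrees
Since 204 > 180, the smaller angle is 360 - 204 = 156 degrees

Final answer: 156 degrees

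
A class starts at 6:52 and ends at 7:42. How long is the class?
From 6:52 to 7:42:
(7 x 60 + 42) - (6 x 60 + 52) = 462 - 412 = 50 minutes
= 50 minutes

Final answer: 50 minutes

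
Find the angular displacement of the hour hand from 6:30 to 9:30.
The hour hand moves 0.5 degrees per minute.
Time elapsed: 9:30 - 6:30 = 180 minutes
Angular displacement: 180 x 0.5 = 90 degrees

Final answer: 90 degrees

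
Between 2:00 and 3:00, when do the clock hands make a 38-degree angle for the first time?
At t minutes past 2:00, the hour hand is at 30 x 2 + 0.5t degrees and the minute hand is at 6t degrees.
The smaller angle between them is 38 degrees when |30H - 5.5t| = 38 or |30H - 5.5t| = 322.
With H = 2, solve 30 x 2 - 5.5t = +/- target for each target:
  t = (30 x 2 - 38) / 5.5 = 4
  t = (30 x 2 + 38) / 5.5 = 17.82
  t = (30 x 2 - 322) / 5.5 = -47.64 (outside (0, 60))
  t = (30 x 2 + 322) / 5.5 = 69.45 (outside (0, 60))
Valid solutions in (0, 60): {4, 17.82} minutes.
The first occurrence is t = 4 minutes.
The hands form a 38-degree angle at 4 minutes past 2:00.

Final answer: 4 minutes past 2:00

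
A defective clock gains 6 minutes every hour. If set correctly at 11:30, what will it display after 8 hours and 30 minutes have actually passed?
For every 60 true minutes, the faulty clock advances 60 + 6 = 66 minutes.
True elapsed: 8 hours and 30 minutes = 510 minutes.
Faulty clock advances: 510 x 66/60 = 561 minutes (drift: 51 minutes ahead).
Shown time: 11:30 + 561 minutes = 8:51.

Final answer: 8:51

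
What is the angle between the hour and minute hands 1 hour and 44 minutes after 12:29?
First find the time 1 hour and 44 minutes after 12:29.
Total minutes: 12 x 60 + 29 + 1 x 60 + 44 = 853.
853 mod 720 = 133 minutes = 2:13.
Now compute the angle at 2:13:
Hour hand: 2 x 30 + 13 x 0.5 = 66.5 degrees
Minute hand: 13 x 6 = 78 degrees
Difference: |66.5 - 78| = 11.5 degrees
The angle is 11.5 degrees

Final answer: 11.5 degrees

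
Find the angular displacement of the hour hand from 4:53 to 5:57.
The hour hand moves 0.5 degrees per minute.
Time elapsed: 5:57 - 4:53 = 64 minutes
Angular displacement: 64 x 0.5 = 32 degrees

Final answer: 32 degrees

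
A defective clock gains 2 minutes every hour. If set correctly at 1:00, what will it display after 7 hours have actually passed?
For every 60 true minutes, the faulty clock advances 60 + 2 = 62 minutes.
True elapsed: 7 hours = 420 minutes.
Faulty clock advances: 420 x 62/60 = 434 minutes (drift: 14 minutes ahead).
Shown time: 1:00 + 434 minutes = 8:14.

Final answer: 8:14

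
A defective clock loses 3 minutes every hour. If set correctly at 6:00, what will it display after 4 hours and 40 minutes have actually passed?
For every 60 true minutes, the faulty clock advances 60 - 3 = 57 minutes.
True elapsed: 4 hours and 40 minutes = 280 minutes.
Faulty clock advances: 280 x 57/60 = 266 minutes (drift: 14 minutes behind).
Shown time: 6:00 + 266 minutes = 10:26.

Final answer: 10:26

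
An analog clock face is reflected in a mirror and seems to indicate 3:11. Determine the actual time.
Reflection across the vertical (12-6) axis maps a hand at angle A degrees to (360 - A) degrees, which sends a reading of T minutes past 12:00 to (720 - T) minutes past 12:00.
Mirror reads 3:11 = 191 minutes past 12:00.
Actual time: (720 - 191) mod 720 = 529 minutes = 8:49.

Final answer: 8:49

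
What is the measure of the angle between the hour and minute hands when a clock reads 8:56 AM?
Hour hand position: 8 x 30 + 56 x 0.5 = 268 degrees
Minute hand position: 56 x 6 = 336 degrees
Difference: |268 - 336| = 68 degrees
The angle between the hands is 68 degrees

Final answer: 68 degrees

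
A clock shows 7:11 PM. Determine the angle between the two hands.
Hour hand position: 7 x 30 + 11 x 0.5 = 215.5 degrees
Minute hand position: 11 x 6 = 66 degrees
Difference: |215.5 - 66| = 149.5 degrees
The angle between the hands is 149.5 degrees

Final answer: 149.5 degrees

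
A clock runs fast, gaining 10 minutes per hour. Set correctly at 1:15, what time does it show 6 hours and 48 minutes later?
For every 60 true minutes, the faulty clock advances 60 + 10 = 70 minutes.
True elapsed: 6 hours and 48 minutes = 408 minutes.
Faulty clock advances: 408 x 70/60 = 476 minutes (drift: 68 minutes ahead).
Shown time: 1:15 + 476 minutes = 9:11.

Final answer: 9:11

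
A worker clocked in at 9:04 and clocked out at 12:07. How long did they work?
From 9:04 to 12:07:
(12 x 60 + 7) - (9 x 60 + 4) = 727 - 544 = 183 minutes
= 3 hours and 3 minutes

Final answer: 3 hours and 3 minutes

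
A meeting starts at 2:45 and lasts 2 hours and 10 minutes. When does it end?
Starting time: 2:45
Adding 10 minutes to 45 minutes: 45 + 10 = 55 minutes
Adding 2 hours: 2 + 2 = 4
Final time: 4:55

Final answer: 4:55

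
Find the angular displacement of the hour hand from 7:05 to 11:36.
The hour hand moves 0.5 degrees per minute.
Time elapsed: 11:36 - 7:05 = 271 minutes
Angular displacement: 271 x 0.5 = 135.5 degrees

Final answer: 135.5 degrees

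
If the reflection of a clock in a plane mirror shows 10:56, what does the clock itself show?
Reflection across the vertical (12-6) axis maps a hand at angle A degrees to (360 - A) degrees, which sends a reading of T minutes past 12:00 to (720 - T) minutes past 12:00.
Mirror reads 10:56 = 656 minutes past 12:00.
Actual time: (720 - 656) mod 720 = 64 minutes = 1:04.

Final answer: 1:04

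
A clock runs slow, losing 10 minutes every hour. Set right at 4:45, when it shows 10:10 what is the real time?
For every 60 true minutes, the faulty clock advances 50 minutes, so 1 faulty-clock minute corresponds to 60/50 true minutes.
From 4:45 to 10:10 on the faulty dial is 325 minutes.
True elapsed: 325 x 60/50 = 390 minutes = 6 hours and 30 minutes.
True time: 4:45 + 6 hours and 30 minutes = 11:15.

Final answer: 11:15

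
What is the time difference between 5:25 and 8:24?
From 5:25 to 8:24:
(8 x 60 + 24) - (5 x 60 + 25) = 504 - 325 = 179 minutes
= 2 hours and 59 minutes

Final answer: 2 hours and 59 minutes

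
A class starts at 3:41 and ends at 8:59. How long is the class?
From 3:41 to 8:59:
(8 x 60 + 59) - (3 x 60 + 41) = 539 - 221 = 318 minutes
= 5 hours and 18 minutes

Final answer: 5 hours and 18 minutes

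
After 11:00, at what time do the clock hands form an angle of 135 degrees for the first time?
At t minutes past 11:00, the hour hand is at 30 x 11 + 0.5t degrees and the minute hand is at 6t degrees.
The smaller angle between them is 135 degrees when |30H - 5.5t| = 135 or |30H - 5.5t| = 225.
With H = 11, solve 30 x 11 - 5.5t = +/- target for each target:
  t = (30 x 11 - 135) / 5.5 = 35.45
  t = (30 x 11 + 135) / 5.5 = 84.55 (outside (0, 60))
  t = (30 x 11 - 225) / 5.5 = 19.09
  t = (30 x 11 + 225) / 5.5 = 100.91 (outside (0, 60))
Valid solutions in (0, 60): {19.09, 35.45} minutes.
The first occurrence is t = 19.09 minutes.
The hands form a 135-degree angle at 19.09 minutes past 11:00.

Final answer: 19.09 minutes past 11:00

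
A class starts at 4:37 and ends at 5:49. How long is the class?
From 4:37 to 5:49:
(5 x 60 + 49) - (4 x 60 + 37) = 349 - 277 = 72 minutes
= 1 hour and 12 minutes

Final answer: 1 hour and 12 minutes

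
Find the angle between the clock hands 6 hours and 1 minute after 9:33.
First find the time 6 hours and 1 minute after 9:33.
Total minutes: 9 x 60 + 33 + 6 x 60 + 1 = 934.
934 mod 720 = 214 minutes = 3:34.
Now compute the angle at 3:34:
Hour hand: 3 x 30 + 34 x 0.5 = 107 degrees
Minute hand: 34 x 6 = 204 degrees
Difference: |107 - 204| = 97 degrees
The angle is 97 degrees

Final answer: 97 degrees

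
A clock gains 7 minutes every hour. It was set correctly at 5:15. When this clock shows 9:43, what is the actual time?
For every 60 true minutes, the faulty clock advances 67 minutes, so 1 faulty-clock minute corresponds to 60/67 true minutes.
From 5:15 to 9:43 on the faulty dial is 268 minutes.
True elapsed: 268 x 60/67 = 240 minutes = 4 hours.
True time: 5:15 + 4 hours = 9:15.

Final answer: 9:15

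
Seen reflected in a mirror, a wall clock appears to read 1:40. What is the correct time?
Reflection across the vertical (12-6) axis maps a hand at angle A degrees to (360 - A) degrees, which sends a reading of T minutes past 12:00 to (720 - T) minutes past 12:00.
Mirror reads 1:40 = 100 minutes past 12:00.
Actual time: (720 - 100) mod 720 = 620 minutes = 10:20.

Final answer: 10:20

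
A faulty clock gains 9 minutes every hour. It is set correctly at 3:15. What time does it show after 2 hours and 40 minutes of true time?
For every 60 true minutes, the faulty clock advances 60 + 9 = 69 minutes.
True elapsed: 2 hours and 40 minutes = 160 minutes.
Faulty clock advances: 160 x 69/60 = 184 minutes (drift: 24 minutes ahead).
Shown time: 3:15 + 184 minutes = 6:19.

Final answer: 6:19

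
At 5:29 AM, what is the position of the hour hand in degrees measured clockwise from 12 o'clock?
The hour hand moves 30 degrees per hour and 0.5 degrees per minute.
At 5:29: (5) x 30 + 29 x 0.5 = 150 + 14.5 = 164.5 degrees

Final answer: 164.5 degrees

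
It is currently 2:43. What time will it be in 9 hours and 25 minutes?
Starting time: 2:43
Adding 25 minutes to 43 minutes: 43 + 25 = 68 minutes = 1 hour and 8 minutes
Adding 9 hours: 2 + 9 + 1 (carry) = 12
Final time: 12:08

Final answer: 12:08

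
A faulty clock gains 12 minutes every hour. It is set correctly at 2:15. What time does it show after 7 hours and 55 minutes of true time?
For every 60 true minutes, the faulty clock advances 60 + 12 = 72 minutes.
True elapsed: 7 hours and 55 minutes = 475 minutes.
Faulty clock advances: 475 x 72/60 = 570 minutes (drift: 95 minutes ahead).
Shown time: 2:15 + 570 minutes = 11:45.

Final answer: 11:45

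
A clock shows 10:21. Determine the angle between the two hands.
Hour hand position: 10 x 30 + 21 x 0.5 = 310.5 degrees
Minute hand position: 21 x 6 = 126 degrees
Difference: |310.5 - 126| = 184.5 degrees
Since 184.5 > 180, the smaller angle is 360 - 184.5 = 175.5 degrees

Final answer: 175.5 degrees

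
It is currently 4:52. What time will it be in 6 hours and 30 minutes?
Starting time: 4:52
Adding 30 minutes to 52 minutes: 52 + 30 = 82 minutes = 1 hour and 22 minutes
Adding 6 hours: 4 + 6 + 1 (carry) = 11
Final time: 11:22

Final answer: 11:22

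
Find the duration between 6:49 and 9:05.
From 6:49 to 9:05:
(9 x 60 + 5) - (6 x 60 + 49) = 545 - 409 = 136 minutes
= 2 hours and 16 minutes

Final answer: 2 hours and 16 minutes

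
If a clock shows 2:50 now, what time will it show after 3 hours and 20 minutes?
Starting time: 2:50
Adding 20 minutes to 50 minutes: 50 + 20 = 70 minutes = 1 hour and 10 minutes
Adding 3 hours: 2 + 3 + 1 (carry) = 6
Final time: 6:10

Final answer: 6:10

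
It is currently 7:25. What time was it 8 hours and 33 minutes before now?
Starting time: 7:25 = 445 total minutes past 12:00
Subtracting: 8 hours and 33 minutes = 513 minutes
445 - 513 = -68 (negative, add 12 hours = 720) = 652 minutes
= 10 hours and 52 minutes past 12:00 = 10:52

Final answer: 10:52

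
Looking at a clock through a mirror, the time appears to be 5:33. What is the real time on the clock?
Reflection across the vertical (12-6) axis maps a hand at angle A degrees to (360 - A) degrees, which sends a reading of T minutes past 12:00 to (720 - T) minutes past 12:00.
Mirror reads 5:33 = 333 minutes past 12:00.
Actual time: (720 - 333) mod 720 = 387 minutes = 6:27.

Final answer: 6:27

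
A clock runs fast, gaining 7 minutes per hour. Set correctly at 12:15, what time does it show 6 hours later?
For every 60 true minutes, the faulty clock advances 60 + 7 = 67 minutes.
True elapsed: 6 hours = 360 minutes.
Faulty clock advances: 360 x 67/60 = 402 minutes (drift: 42 minutes ahead).
Shown time: 12:15 + 402 minutes = 6:57.

Final answer: 6:57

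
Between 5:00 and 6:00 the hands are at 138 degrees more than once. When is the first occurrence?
At t minutes past 5:00, the hour hand is at 30 x 5 + 0.5t degrees and the minute hand is at 6t degrees.
The smaller angle between them is 138 degrees when |30H - 5.5t| = 138 or |30H - 5.5t| = 222.
With H = 5, solve 30 x 5 - 5.5t = +/- target for each target:
  t = (30 x 5 - 138) / 5.5 = 2.18
  t = (30 x 5 + 138) / 5.5 = 52.36
  t = (30 x 5 - 222) / 5.5 = -13.09 (outside (0, 60))
  t = (30 x 5 + 222) / 5.5 = 67.64 (outside (0, 60))
Valid solutions in (0, 60): {2.18, 52.36} minutes.
The first occurrence is t = 2.18 minutes.
The hands form a 138-degree angle at 2.18 minutes past 5:00.

Final answer: 2.18 minutes past 5:00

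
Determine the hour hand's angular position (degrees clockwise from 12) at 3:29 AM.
The hour hand moves 30 degrees per hour and 0.5 degrees per minute.
At 3:29: (3) x 30 + 29 x 0.5 = 90 + 14.5 = 104.5 degrees

Final answer: 104.5 degrees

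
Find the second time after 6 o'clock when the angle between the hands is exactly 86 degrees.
At t minutes past 6:00, the hour hand is at 30 x 6 + 0.5t degrees and the minute hand is at 6t degrees.
The smaller angle between them is 86 degrees when |30H - 5.5t| = 86 or |30H - 5.5t| = 274.
With H = 6, solve 30 x 6 - 5.5t = +/- target for each target:
  t = (30 x 6 - 86) / 5.5 = 17.09
  t = (30 x 6 + 86) / 5.5 = 48.36
  t = (30 x 6 - 274) / 5.5 = -17.09 (outside (0, 60))
  t = (30 x 6 + 274) / 5.5 = 82.55 (outside (0, 60))
Valid solutions in (0, 60): {17.09, 48.36} minutes.
The second occurrence is t = 48.36 minutes.
The hands form a 86-degree angle at 48.36 minutes past 6:00.

Final answer: 48.36 minutes past 6:00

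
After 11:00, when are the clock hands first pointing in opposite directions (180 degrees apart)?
For hands to be 180 degrees apart: |30H - 5.5t| = 180
With H = 11: t = (30 x 11 + 180)/5.5 = 92.73 or t = (30 x 11 - 180)/5.5 = 27.27
First valid solution (0 < t < 60): t = 27.27 minutes
The hands are opposite at 27.27 minutes past 11:00.

Final answer: 27.27 minutes past 11:00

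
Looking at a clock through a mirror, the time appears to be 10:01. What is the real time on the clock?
Reflection across the vertical (12-6) axis maps a hand at angle A degrees to (360 - A) degrees, which sends a reading of T minutes past 12:00 to (720 - T) minutes past 12:00.
Mirror reads 10:01 = 601 minutes past 12:00.
Actual time: (720 - 601) mod 720 = 119 minutes = 1:59.

Final answer: 1:59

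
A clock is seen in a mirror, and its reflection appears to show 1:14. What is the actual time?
Reflection across the vertical (12-6) axis maps a hand at angle A degrees to (360 - A) degrees, which sends a reading of T minutes past 12:00 to (720 - T) minutes past 12:00.
Mirror reads 1:14 = 74 minutes past 12:00.
Actual time: (720 - 74) mod 720 = 646 minutes = 10:46.

Final answer: 10:46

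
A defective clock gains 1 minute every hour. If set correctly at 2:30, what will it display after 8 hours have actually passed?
For every 60 true minutes, the faulty clock advances 60 + 1 = 61 minutes.
True elapsed: 8 hours = 480 minutes.
Faulty clock advances: 480 x 61/60 = 488 minutes (drift: 8 minutes ahead).
Shown time: 2:30 + 488 minutes = 10:38.

Final answer: 10:38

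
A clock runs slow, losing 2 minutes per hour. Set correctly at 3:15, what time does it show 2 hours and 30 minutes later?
For every 60 true minutes, the faulty clock advances 60 - 2 = 58 minutes.
True elapsed: 2 hours and 30 minutes = 150 minutes.
Faulty clock advances: 150 x 58/60 = 145 minutes (drift: 5 minutes behind).
Shown time: 3:15 + 145 minutes = 5:40.

Final answer: 5:40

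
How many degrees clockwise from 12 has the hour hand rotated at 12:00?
The hour hand moves 30 degrees per hour and 0.5 degrees per minute.
At 12:00: (0) x 30 + 0 x 0.5 = 0 + 0 = 0 degrees

Final answer: 0 degrees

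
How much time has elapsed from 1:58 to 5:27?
From 1:58 to 5:27:
(5 x 60 + 27) - (1 x 60 + 58) = 327 - 118 = 209 minutes
= 3 hours and 29 minutes

Final answer: 3 hours and 29 minutes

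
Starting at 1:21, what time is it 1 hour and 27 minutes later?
Starting time: 1:21
Adding 27 minutes to 21 minutes: 21 + 27 = 48 minutes
Adding 1 hour: 1 + 1 = 2
Final time: 2:48

Final answer: 2:48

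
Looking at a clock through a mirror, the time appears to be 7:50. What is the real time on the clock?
Reflection across the vertical (12-6) axis maps a hand at angle A degrees to (360 - A) degrees, which sends a reading of T minutes past 12:00 to (720 - T) minutes past 12:00.
Mirror reads 7:50 = 470 minutes past 12:00.
Actual time: (720 - 470) mod 720 = 250 minutes = 4:10.

Final answer: 4:10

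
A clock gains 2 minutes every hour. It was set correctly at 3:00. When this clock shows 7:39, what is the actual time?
For every 60 true minutes, the faulty clock advances 62 minutes, so 1 faulty-clock minute corresponds to 60/62 true minutes.
From 3:00 to 7:39 on the faulty dial is 279 minutes.
True elapsed: 279 x 60/62 = 270 minutes = 4 hours and 30 minutes.
True time: 3:00 + 4 hours and 30 minutes = 7:30.

Final answer: 7:30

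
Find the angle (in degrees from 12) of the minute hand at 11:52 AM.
The minute hand moves 6 degrees per minute.
At 11:52: 52 x 6 = 312 degrees

Final answer: 312 degrees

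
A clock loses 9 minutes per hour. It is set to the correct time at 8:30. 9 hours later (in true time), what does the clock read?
For every 60 true minutes, the faulty clock advances 60 - 9 = 51 minutes.
True elapsed: 9 hours = 540 minutes.
Faulty clock advances: 540 x 51/60 = 459 minutes (drift: 81 minutes behind).
Shown time: 8:30 + 459 minutes = 4:09.

Final answer: 4:09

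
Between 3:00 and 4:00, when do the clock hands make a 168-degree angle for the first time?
At t minutes past 3:00, the hour hand is at 30 x 3 + 0.5t degrees and the minute hand is at 6t degrees.
The smaller angle between them is 168 degrees when |30H - 5.5t| = 168 or |30H - 5.5t| = 192.
With H = 3, solve 30 x 3 - 5.5t = +/- target for each target:
  t = (30 x 3 - 168) / 5.5 = -14.18 (outside (0, 60))
  t = (30 x 3 + 168) / 5.5 = 46.91
  t = (30 x 3 - 192) / 5.5 = -18.55 (outside (0, 60))
  t = (30 x 3 + 192) / 5.5 = 51.27
Valid solutions in (0, 60): {46.91, 51.27} minutes.
The first occurrence is t = 46.91 minutes.
The hands form a 168-degree angle at 46.91 minutes past 3:00.

Final answer: 46.91 minutes past 3:00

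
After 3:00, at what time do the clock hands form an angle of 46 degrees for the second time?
At t minutes past 3:00, the hour hand is at 30 x 3 + 0.5t degrees and the minute hand is at 6t degrees.
The smaller angle between them is 46 degrees when |30H - 5.5t| = 46 or |30H - 5.5t| = 314.
With H = 3, solve 30 x 3 - 5.5t = +/- target for each target:
  t = (30 x 3 - 46) / 5.5 = 8
  t = (30 x 3 + 46) / 5.5 = 24.73
  t = (30 x 3 - 314) / 5.5 = -40.73 (outside (0, 60))
  t = (30 x 3 + 314) / 5.5 = 73.45 (outside (0, 60))
Valid solutions in (0, 60): {8, 24.73} minutes.
The second occurrence is t = 24.73 minutes.
The hands form a 46-degree angle at 24.73 minutes past 3:00.

Final answer: 24.73 minutes past 3:00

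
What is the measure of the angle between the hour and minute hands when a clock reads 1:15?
Hour hand position: 1 x 30 + 15 x 0.5 = 37.5 degrees
Minute hand position: 15 x 6 = 90 degrees
Difference: |37.5 - 90| = 52.5 degrees
The angle between the hands is 52.5 degrees

Final answer: 52.5 degrees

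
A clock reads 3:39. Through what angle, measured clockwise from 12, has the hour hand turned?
The hour hand moves 30 degrees per hour and 0.5 degrees per minute.
At 3:39: (3) x 30 + 39 x 0.5 = 90 + 19.5 = 109.5 degrees

Final answer: 109.5 degrees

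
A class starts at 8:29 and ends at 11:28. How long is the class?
From 8:29 to 11:28:
(11 x 60 + 28) - (8 x 60 + 29) = 688 - 509 = 179 minutes
= 2 hours and 59 minutes

Final answer: 2 hours and 59 minutes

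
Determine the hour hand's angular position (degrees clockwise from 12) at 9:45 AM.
The hour hand moves 30 degrees per hour and 0.5 degrees per minute.
At 9:45: (9) x 30 + 45 x 0.5 = 270 + 22.5 = 292.5 degrees

Final answer: 292.5 degrees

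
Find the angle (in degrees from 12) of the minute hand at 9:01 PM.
The minute hand moves 6 degrees per minute.
At 9:01: 1 x 6 = 6 degrees

Final answer: 6 degrees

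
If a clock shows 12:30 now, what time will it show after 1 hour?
Starting time: 12:30
Adding 0 minutes to 30 minutes: 30 + 0 = 30 minutes
Adding 1 hour: 12 + 1 = 13 - 12 = 1
Final time: 1:30

Final answer: 1:30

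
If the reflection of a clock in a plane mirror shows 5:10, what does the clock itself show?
Reflection across the vertical (12-6) axis maps a hand at angle A degrees to (360 - A) degrees, which sends a reading of T minutes past 12:00 to (720 - T) minutes past 12:00.
Mirror reads 5:10 = 310 minutes past 12:00.
Actual time: (720 - 310) mod 720 = 410 minutes = 6:50.

Final answer: 6:50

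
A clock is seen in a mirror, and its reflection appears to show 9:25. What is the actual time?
Reflection across the vertical (12-6) axis maps a hand at angle A degrees to (360 - A) degrees, which sends a reading of T minutes past 12:00 to (720 - T) minutes past 12:00.
Mirror reads 9:25 = 565 minutes past 12:00.
Actual time: (720 - 565) mod 720 = 155 minutes = 2:35.

Final answer: 2:35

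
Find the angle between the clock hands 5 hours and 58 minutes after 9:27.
First find the time 5 hours and 58 minutes after 9:27.
Total minutes: 9 x 60 + 27 + 5 x 60 + 58 = 925.
925 mod 720 = 205 minutes = 3:25.
Now compute the angle at 3:25:
Hour hand: 3 x 30 + 25 x 0.5 = 102.5 degrees
Minute hand: 25 x 6 = 150 degrees
Difference: |102.5 - 150| = 47.5 degrees
The angle is 47.5 degrees

Final answer: 47.5 degrees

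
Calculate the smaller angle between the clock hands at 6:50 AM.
Hour hand position: 6 x 30 + 50 x 0.5 = 205 degrees
Minute hand position: 50 x 6 = 300 degrees
Difference: |205 - 300| = 95 degrees
The angle between the hands is 95 degrees

Final answer: 95 degrees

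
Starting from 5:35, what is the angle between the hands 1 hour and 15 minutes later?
First find the time 1 hour and 15 minutes after 5:35.
Total minutes: 5 x 60 + 35 + 1 x 60 + 15 = 410.
410 mod 720 = 410 minutes = 6:50.
Now compute the angle at 6:50:
Hour hand: 6 x 30 + 50 x 0.5 = 205 degrees
Minute hand: 50 x 6 = 300 degrees
Difference: |205 - 300| = 95 degrees
The angle is 95 degrees

Final answer: 95 degrees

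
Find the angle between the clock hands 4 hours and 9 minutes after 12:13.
First find the time 4 hours and 9 minutes after 12:13.
Total minutes: 12 x 60 + 13 + 4 x 60 + 9 = 982.
982 mod 720 = 262 minutes = 4:22.
Now compute the angle at 4:22:
Hour hand: 4 x 30 + 22 x 0.5 = 131 degrees
Minute hand: 22 x 6 = 132 degrees
Difference: |131 - 132| = 1 degrees
The angle is 1 degrees

Final answer: 1 degrees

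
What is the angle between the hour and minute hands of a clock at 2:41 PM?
Hour hand position: 2 x 30 + 41 x 0.5 = 80.5 degrees
Minute hand position: 41 x 6 = 246 degrees
Difference: |80.5 - 246| = 165.5 degrees
The angle between the hands is 165.5 degrees

Final answer: 165.5 degrees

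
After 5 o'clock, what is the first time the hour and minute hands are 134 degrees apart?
At t minutes past 5:00, the hour hand is at 30 x 5 + 0.5t degrees and the minute hand is at 6t degrees.
The smaller angle between them is 134 degrees when |30H - 5.5t| = 134 or |30H - 5.5t| = 226.
With H = 5, solve 30 x 5 - 5.5t = +/- target for each target:
  t = (30 x 5 - 134) / 5.5 = 2.91
  t = (30 x 5 + 134) / 5.5 = 51.64
  t = (30 x 5 - 226) / 5.5 = -13.82 (outside (0, 60))
  t = (30 x 5 + 226) / 5.5 = 68.36 (outside (0, 60))
Valid solutions in (0, 60): {2.91, 51.64} minutes.
The first occurrence is t = 2.91 minutes.
The hands form a 134-degree angle at 2.91 minutes past 5:00.

Final answer: 2.91 minutes past 5:00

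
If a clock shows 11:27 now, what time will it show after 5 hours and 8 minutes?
Starting time: 11:27
Adding 8 minutes to 27 minutes: 27 + 8 = 35 minutes
Adding 5 hours: 11 + 5 = 16 - 12 = 4
Final time: 4:35

Final answer: 4:35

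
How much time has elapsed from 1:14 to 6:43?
From 1:14 to 6:43:
(6 x 60 + 43) - (1 x 60 + 14) = 403 - 74 = 329 minutes
= 5 hours and 29 minutes

Final answer: 5 hours and 29 minutes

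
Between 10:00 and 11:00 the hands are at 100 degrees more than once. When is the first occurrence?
At t minutes past 10:00, the hour hand is at 30 x 10 + 0.5t degrees and the minute hand is at 6t degrees.
The smaller angle between them is 100 degrees when |30H - 5.5t| = 100 or |30H - 5.5t| = 260.
With H = 10, solve 30 x 10 - 5.5t = +/- target for each target:
  t = (30 x 10 - 100) / 5.5 = 36.36
  t = (30 x 10 + 100) / 5.5 = 72.73 (outside (0, 60))
  t = (30 x 10 - 260) / 5.5 = 7.27
  t = (30 x 10 + 260) / 5.5 = 101.82 (outside (0, 60))
Valid solutions in (0, 60): {7.27, 36.36} minutes.
The first occurrence is t = 7.27 minutes.
The hands form a 100-degree angle at 7.27 minutes past 10:00.

Final answer: 7.27 minutes past 10:00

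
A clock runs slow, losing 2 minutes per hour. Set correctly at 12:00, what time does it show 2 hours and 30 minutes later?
For every 60 true minutes, the faulty clock advances 60 - 2 = 58 minutes.
True elapsed: 2 hours and 30 minutes = 150 minutes.
Faulty clock advances: 150 x 58/60 = 145 minutes (drift: 5 minutes behind).
Shown time: 12:00 + 145 minutes = 2:25.

Final answer: 2:25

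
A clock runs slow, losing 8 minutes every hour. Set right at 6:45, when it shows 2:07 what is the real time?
For every 60 true minutes, the faulty clock advances 52 minutes, so 1 faulty-clock minute corresponds to 60/52 true minutes.
From 6:45 to 2:07 on the faulty dial is 442 minutes.
True elapsed: 442 x 60/52 = 510 minutes = 8 hours and 30 minutes.
True time: 6:45 + 8 hours and 30 minutes = 3:15.

Final answer: 3:15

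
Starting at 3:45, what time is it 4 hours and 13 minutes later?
Starting time: 3:45
Adding 13 minutes to 45 minutes: 45 + 13 = 58 minutes
Adding 4 hours: 3 + 4 = 7
Final time: 7:58

Final answer: 7:58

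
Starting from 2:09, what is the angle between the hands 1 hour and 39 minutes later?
First find the time 1 hour and 39 minutes after 2:09.
Total minutes: 2 x 60 + 9 + 1 x 60 + 39 = 228.
228 mod 720 = 228 minutes = 3:48.
Now compute the angle at 3:48:
Hour hand: 3 x 30 + 48 x 0.5 = 114 degrees
Minute hand: 48 x 6 = 288 degrees
Difference: |114 - 288| = 174 degrees
The angle is 174 degrees

Final answer: 174 degrees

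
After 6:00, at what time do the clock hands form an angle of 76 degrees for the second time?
At t minutes past 6:00, the hour hand is at 30 x 6 + 0.5t degrees and the minute hand is at 6t degrees.
The smaller angle between them is 76 degrees when |30H - 5.5t| = 76 or |30H - 5.5t| = 284.
With H = 6, solve 30 x 6 - 5.5t = +/- target for each target:
  t = (30 x 6 - 76) / 5.5 = 18.91
  t = (30 x 6 + 76) / 5.5 = 46.55
  t = (30 x 6 - 284) / 5.5 = -18.91 (outside (0, 60))
  t = (30 x 6 + 284) / 5.5 = 84.36 (outside (0, 60))
Valid solutions in (0, 60): {18.91, 46.55} minutes.
The second occurrence is t = 46.55 minutes.
The hands form a 76-degree angle at 46.55 minutes past 6:00.

Final answer: 46.55 minutes past 6:00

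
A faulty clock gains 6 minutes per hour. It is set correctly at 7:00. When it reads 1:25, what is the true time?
For every 60 true minutes, the faulty clock advances 66 minutes, so 1 faulty-clock minute corresponds to 60/66 true minutes.
From 7:00 to 1:25 on the faulty dial is 385 minutes.
True elapsed: 385 x 60/66 = 350 minutes = 5 hours and 50 minutes.
True time: 7:00 + 5 hours and 50 minutes = 12:50.

Final answer: 12:50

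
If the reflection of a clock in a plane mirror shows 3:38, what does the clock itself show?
Reflection across the vertical (12-6) axis maps a hand at angle A degrees to (360 - A) degrees, which sends a reading of T minutes past 12:00 to (720 - T) minutes past 12:00.
Mirror reads 3:38 = 218 minutes past 12:00.
Actual time: (720 - 218) mod 720 = 502 minutes = 8:22.

Final answer: 8:22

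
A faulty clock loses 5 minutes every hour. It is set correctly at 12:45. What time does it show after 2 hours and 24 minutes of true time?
For every 60 true minutes, the faulty clock advances 60 - 5 = 55 minutes.
True elapsed: 2 hours and 24 minutes = 144 minutes.
Faulty clock advances: 144 x 55/60 = 132 minutes (drift: 12 minutes behind).
Shown time: 12:45 + 132 minutes = 2:57.

Final answer: 2:57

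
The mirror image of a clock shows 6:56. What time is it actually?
Reflection across the vertical (12-6) axis maps a hand at angle A degrees to (360 - A) degrees, which sends a reading of T minutes past 12:00 to (720 - T) minutes past 12:00.
Mirror reads 6:56 = 416 minutes past 12:00.
Actual time: (720 - 416) mod 720 = 304 minutes = 5:04.

Final answer: 5:04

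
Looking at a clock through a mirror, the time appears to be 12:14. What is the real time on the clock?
Reflection across the vertical (12-6) axis maps a hand at angle A degrees to (360 - A) degrees, which sends a reading of T minutes past 12:00 to (720 - T) minutes past 12:00.
Mirror reads 12:14 = 14 minutes past 12:00.
Actual time: (720 - 14) mod 720 = 706 minutes = 11:46.

Final answer: 11:46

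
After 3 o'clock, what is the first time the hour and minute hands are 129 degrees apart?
At t minutes past 3:00, the hour hand is at 30 x 3 + 0.5t degrees and the minute hand is at 6t degrees.
The smaller angle between them is 129 degrees when |30H - 5.5t| = 129 or |30H - 5.5t| = 231.
With H = 3, solve 30 x 3 - 5.5t = +/- target for each target:
  t = (30 x 3 - 129) / 5.5 = -7.09 (outside (0, 60))
  t = (30 x 3 + 129) / 5.5 = 39.82
  t = (30 x 3 - 231) / 5.5 = -25.64 (outside (0, 60))
  t = (30 x 3 + 231) / 5.5 = 58.36
Valid solutions in (0, 60): {39.82, 58.36} minutes.
The first occurrence is t = 39.82 minutes.
The hands form a 129-degree angle at 39.82 minutes past 3:00.

Final answer: 39.82 minutes past 3:00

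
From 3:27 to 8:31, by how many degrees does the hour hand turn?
The hour hand moves 0.5 degrees per minute.
Time elapsed: 8:31 - 3:27 = 304 minutes
Angular displacement: 304 x 0.5 = 152 degrees

Final answer: 152 degrees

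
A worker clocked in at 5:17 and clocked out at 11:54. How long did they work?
From 5:17 to 11:54:
(11 x 60 + 54) - (5 x 60 + 17) = 714 - 317 = 397 minutes
= 6 hours and 37 minutes

Final answer: 6 hours and 37 minutes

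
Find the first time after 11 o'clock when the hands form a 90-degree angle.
At t minutes past 11:00, the hour hand is at 30 x 11 + 0.5t degrees and the minute hand is at 6t degrees.
The smaller angle between them is 90 degrees when |30H - 5.5t| = 90 or |30H - 5.5t| = 270.
With H = 11, solve 30 x 11 - 5.5t = +/- target for each target:
  t = (30 x 11 - 90) / 5.5 = 43.64
  t = (30 x 11 + 90) / 5.5 = 76.36 (outside (0, 60))
  t = (30 x 11 - 270) / 5.5 = 10.91
  t = (30 x 11 + 270) / 5.5 = 109.09 (outside (0, 60))
Valid solutions in (0, 60): {10.91, 43.64} minutes.
First occurrence: t = 10.91 minutes.
The hands are at right angles at 10.91 minutes past 11:00.

Final answer: 10.91 minutes past 11:00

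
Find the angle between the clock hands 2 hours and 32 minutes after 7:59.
First find the time 2 hours and 32 minutes after 7:59.
Total minutes: 7 x 60 + 59 + 2 x 60 + 32 = 631.
631 mod 720 = 631 minutes = 10:31.
Now compute the angle at 10:31:
Hour hand: 10 x 30 + 31 x 0.5 = 315.5 degrees
Minute hand: 31 x 6 = 186 degrees
Difference: |315.5 - 186| = 129.5 degrees
The angle is 129.5 degrees

Final answer: 129.5 degrees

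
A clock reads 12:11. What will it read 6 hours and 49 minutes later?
Starting time: 12:11
Adding 49 minutes to 11 minutes: 11 + 49 = 60 minutes = 1 hour
Adding 6 hours: 12 + 6 + 1 (carry) = 19 - 12 = 7
Final time: 7:00

Final answer: 7:00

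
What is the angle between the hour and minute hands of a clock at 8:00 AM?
Hour hand position: 8 x 30 + 0 x 0.5 = 240 degrees
Minute hand position: 0 x 6 = 0 degrees
Difference: |240 - 0| = 240 degrees
Since 240 > 180, the smaller angle is 360 - 240 = 120 degrees

Final answer: 120 degrees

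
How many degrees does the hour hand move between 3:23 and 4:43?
The hour hand moves 0.5 degrees per minute.
Time elapsed: 4:43 - 3:23 = 80 minutes
Angular displacement: 80 x 0.5 = 40 degrees

Final answer: 40 degrees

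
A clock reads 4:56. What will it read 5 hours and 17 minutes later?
Starting time: 4:56
Adding 17 minutes to 56 minutes: 56 + 17 = 73 minutes = 1 hour and 13 minutes
Adding 5 hours: 4 + 5 + 1 (carry) = 10
Final time: 10:13

Final answer: 10:13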